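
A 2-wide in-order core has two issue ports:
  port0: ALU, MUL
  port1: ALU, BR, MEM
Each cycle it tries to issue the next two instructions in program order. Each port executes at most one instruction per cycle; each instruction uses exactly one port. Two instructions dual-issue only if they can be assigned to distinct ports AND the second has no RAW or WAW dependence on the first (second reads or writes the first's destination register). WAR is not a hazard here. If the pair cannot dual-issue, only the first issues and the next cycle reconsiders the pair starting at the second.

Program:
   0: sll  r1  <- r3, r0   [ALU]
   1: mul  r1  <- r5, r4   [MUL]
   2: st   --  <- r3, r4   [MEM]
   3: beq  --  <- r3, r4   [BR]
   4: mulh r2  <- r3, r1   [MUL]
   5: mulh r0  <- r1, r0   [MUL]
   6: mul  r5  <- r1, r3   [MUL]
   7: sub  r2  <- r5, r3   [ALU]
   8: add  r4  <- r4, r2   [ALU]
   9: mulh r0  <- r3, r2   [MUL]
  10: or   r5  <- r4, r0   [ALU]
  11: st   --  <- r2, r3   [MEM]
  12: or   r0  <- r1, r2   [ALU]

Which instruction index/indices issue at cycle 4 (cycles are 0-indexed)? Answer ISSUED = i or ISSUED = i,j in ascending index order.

[0] i0  sll.ALU  -- WAW r1
[1] i1/i2  mul.MUL;st.MEM  -- pair
[2] i3/i4  beq.BR;mulh.MUL  -- pair
[3] i5  mulh.MUL  -- no-port MUL/MUL
[4] i6  mul.MUL  -- RAW r5
[5] i7  sub.ALU  -- RAW r2
[6] i8/i9  add.ALU;mulh.MUL  -- pair
[7] i10/i11  or.ALU;st.MEM  -- pair
[8] i12  or.ALU  -- tail

ISSUED = 6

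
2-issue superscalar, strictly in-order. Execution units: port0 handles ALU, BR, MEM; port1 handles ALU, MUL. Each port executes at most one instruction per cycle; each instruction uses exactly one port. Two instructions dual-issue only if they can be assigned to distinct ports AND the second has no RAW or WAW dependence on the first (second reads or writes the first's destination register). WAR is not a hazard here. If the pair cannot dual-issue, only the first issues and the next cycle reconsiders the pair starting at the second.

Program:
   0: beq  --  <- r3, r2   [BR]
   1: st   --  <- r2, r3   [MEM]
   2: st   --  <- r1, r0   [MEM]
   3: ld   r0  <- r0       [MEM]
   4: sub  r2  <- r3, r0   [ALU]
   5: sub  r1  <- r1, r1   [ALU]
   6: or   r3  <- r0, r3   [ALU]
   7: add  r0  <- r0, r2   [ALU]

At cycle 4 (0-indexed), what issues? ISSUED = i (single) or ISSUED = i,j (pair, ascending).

t=0 i0:beq ; no-port BR/MEM
t=1 i1:st ; no-port MEM/MEM
t=2 i2:st ; no-port MEM/MEM
t=3 i3:ld ; RAW r0
t=4 i4&i5:sub+sub ; pair
t=5 i6&i7:or+add ; pair

ISSUED = 4,5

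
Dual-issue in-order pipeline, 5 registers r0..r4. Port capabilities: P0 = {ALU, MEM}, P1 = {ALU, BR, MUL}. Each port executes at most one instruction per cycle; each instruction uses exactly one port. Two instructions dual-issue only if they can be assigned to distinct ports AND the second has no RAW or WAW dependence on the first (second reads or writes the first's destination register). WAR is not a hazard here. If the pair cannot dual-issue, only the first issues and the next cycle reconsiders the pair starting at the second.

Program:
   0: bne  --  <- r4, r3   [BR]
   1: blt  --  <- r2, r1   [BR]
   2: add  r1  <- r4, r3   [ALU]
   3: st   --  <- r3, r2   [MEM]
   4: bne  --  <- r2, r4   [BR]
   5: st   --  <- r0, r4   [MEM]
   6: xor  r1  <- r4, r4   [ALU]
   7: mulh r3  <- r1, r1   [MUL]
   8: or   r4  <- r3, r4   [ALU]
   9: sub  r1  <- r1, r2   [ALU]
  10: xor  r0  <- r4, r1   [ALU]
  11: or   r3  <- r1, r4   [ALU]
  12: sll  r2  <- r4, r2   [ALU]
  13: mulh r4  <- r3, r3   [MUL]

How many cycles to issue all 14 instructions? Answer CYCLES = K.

CYCLES = 8

#0 head=0: bne.BR i0 no-port BR/BR
#1 head=1: blt.BR+add.ALU i1+i2 dual
#2 head=3: st.MEM+bne.BR i3+i4 dual
#3 head=5: st.MEM+xor.ALU i5+i6 dual
#4 head=7: mulh.MUL i7 RAW r3
#5 head=8: or.ALU+sub.ALU i8+i9 dual
#6 head=10: xor.ALU+or.ALU i10+i11 dual
#7 head=12: sll.ALU+mulh.MUL i12+i13 dual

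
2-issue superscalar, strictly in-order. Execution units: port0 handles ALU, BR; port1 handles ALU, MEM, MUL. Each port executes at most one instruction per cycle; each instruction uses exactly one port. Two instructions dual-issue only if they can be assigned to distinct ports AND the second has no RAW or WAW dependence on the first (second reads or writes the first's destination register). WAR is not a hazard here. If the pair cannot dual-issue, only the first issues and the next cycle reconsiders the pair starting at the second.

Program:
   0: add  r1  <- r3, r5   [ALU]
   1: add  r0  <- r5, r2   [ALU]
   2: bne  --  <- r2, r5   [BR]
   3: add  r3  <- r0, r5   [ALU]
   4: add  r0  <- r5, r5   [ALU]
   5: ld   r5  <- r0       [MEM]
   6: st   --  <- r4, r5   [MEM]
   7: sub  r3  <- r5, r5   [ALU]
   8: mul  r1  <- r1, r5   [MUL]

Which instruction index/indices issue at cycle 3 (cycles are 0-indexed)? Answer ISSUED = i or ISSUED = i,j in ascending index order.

  cy0 -> i0+i1 (add.ALU+add.ALU) dual
  cy1 -> i2+i3 (bne.BR+add.ALU) dual
  cy2 -> i4 (add.ALU) RAW r0
  cy3 -> i5 (ld.MEM) no-port MEM/MEM
  cy4 -> i6+i7 (st.MEM+sub.ALU) dual
  cy5 -> i8 (mul.MUL) tail

ISSUED = 5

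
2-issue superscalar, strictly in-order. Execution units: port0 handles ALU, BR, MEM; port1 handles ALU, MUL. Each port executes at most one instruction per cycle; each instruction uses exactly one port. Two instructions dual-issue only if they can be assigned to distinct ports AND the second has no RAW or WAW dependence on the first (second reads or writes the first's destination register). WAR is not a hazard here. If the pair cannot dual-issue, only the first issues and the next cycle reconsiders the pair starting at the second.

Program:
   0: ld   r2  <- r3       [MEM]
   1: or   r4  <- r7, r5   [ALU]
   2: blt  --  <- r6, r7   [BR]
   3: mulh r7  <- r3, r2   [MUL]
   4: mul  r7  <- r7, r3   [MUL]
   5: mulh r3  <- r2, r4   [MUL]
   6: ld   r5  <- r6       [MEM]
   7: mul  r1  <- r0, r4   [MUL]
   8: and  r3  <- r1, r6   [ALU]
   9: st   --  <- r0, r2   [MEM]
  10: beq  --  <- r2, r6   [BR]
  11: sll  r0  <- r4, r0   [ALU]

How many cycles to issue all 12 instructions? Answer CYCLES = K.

  cy0 -> i0/i1 (ld.MEM+or.ALU) 2-wide
  cy1 -> i2/i3 (blt.BR+mulh.MUL) 2-wide
  cy2 -> i4 (mul.MUL) no-port MUL/MUL
  cy3 -> i5/i6 (mulh.MUL+ld.MEM) 2-wide
  cy4 -> i7 (mul.MUL) RAW r1
  cy5 -> i8/i9 (and.ALU+st.MEM) 2-wide
  cy6 -> i10/i11 (beq.BR+sll.ALU) 2-wide

CYCLES = 7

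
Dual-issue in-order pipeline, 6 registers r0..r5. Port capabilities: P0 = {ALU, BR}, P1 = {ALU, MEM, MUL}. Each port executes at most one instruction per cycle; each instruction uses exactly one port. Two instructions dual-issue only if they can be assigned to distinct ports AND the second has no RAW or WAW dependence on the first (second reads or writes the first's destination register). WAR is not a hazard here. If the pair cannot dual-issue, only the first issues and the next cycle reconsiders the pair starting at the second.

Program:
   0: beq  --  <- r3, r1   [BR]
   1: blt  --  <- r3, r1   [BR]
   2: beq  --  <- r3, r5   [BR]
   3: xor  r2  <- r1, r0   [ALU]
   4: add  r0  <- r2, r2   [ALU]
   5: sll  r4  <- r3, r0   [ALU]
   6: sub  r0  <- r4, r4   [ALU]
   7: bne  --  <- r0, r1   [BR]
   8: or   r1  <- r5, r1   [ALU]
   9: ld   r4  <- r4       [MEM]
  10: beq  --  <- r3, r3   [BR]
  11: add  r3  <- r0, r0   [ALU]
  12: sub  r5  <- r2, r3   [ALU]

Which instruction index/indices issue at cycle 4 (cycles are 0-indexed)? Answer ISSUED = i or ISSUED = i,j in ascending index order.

ISSUED = 5

  cy0 -> i0 (beq.BR) no-port BR/BR
  cy1 -> i1 (blt.BR) no-port BR/BR
  cy2 -> i2+i3 (beq.BR;xor.ALU) dual
  cy3 -> i4 (add.ALU) RAW r0
  cy4 -> i5 (sll.ALU) RAW r4
  cy5 -> i6 (sub.ALU) RAW r0
  cy6 -> i7+i8 (bne.BR;or.ALU) dual
  cy7 -> i9+i10 (ld.MEM;beq.BR) dual
  cy8 -> i11 (add.ALU) RAW r3
  cy9 -> i12 (sub.ALU) tail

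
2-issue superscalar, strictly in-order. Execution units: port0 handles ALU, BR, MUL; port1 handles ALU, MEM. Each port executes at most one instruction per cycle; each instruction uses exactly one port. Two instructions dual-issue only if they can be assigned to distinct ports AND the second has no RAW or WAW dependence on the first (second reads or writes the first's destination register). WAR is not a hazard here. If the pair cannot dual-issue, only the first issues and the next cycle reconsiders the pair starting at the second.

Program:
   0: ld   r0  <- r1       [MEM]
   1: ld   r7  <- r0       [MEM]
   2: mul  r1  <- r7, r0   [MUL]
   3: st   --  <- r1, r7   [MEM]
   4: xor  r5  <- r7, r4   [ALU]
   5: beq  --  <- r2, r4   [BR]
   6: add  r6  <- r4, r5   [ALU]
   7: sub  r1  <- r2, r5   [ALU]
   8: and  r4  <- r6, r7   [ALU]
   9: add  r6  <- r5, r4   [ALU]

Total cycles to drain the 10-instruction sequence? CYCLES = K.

CYCLES = 7

c0: i0 ld  no-port MEM/MEM
c1: i1 ld  RAW r7
c2: i2 mul  RAW r1
c3: i3,i4 st/xor  pair
c4: i5,i6 beq/add  pair
c5: i7,i8 sub/and  pair
c6: i9 add  tail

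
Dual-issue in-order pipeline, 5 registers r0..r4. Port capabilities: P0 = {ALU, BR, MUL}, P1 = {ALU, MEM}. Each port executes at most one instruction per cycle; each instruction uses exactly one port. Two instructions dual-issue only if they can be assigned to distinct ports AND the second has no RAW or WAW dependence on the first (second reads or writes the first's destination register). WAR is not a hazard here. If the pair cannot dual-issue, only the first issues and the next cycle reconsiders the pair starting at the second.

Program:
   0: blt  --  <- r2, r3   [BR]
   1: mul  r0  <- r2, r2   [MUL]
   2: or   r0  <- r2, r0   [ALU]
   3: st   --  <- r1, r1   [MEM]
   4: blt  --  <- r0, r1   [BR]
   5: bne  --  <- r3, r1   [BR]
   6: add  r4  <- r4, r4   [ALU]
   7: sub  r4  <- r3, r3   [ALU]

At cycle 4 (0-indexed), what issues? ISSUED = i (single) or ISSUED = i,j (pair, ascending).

ISSUED = 5,6

t=0 i0:blt.BR ; no-port BR/MUL
t=1 i1:mul.MUL ; RAW+WAW r0
t=2 i2&i3:or.ALU/st.MEM ; 2-wide
t=3 i4:blt.BR ; no-port BR/BR
t=4 i5&i6:bne.BR/add.ALU ; 2-wide
t=5 i7:sub.ALU ; tail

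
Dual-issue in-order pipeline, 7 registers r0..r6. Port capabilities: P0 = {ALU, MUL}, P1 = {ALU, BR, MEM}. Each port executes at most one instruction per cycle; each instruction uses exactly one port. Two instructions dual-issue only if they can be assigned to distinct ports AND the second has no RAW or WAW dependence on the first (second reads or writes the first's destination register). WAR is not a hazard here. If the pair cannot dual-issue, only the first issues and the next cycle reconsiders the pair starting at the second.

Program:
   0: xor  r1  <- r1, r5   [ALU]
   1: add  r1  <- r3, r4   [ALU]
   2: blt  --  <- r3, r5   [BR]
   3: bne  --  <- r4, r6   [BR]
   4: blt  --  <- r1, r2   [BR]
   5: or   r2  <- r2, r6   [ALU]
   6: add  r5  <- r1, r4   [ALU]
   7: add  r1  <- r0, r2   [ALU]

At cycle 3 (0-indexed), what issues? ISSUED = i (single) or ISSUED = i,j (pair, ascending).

ISSUED = 4,5

[0] i0  xor.ALU  -- WAW r1
[1] i1/i2  add.ALU+blt.BR  -- dual
[2] i3  bne.BR  -- no-port BR/BR
[3] i4/i5  blt.BR+or.ALU  -- dual
[4] i6/i7  add.ALU+add.ALU  -- dual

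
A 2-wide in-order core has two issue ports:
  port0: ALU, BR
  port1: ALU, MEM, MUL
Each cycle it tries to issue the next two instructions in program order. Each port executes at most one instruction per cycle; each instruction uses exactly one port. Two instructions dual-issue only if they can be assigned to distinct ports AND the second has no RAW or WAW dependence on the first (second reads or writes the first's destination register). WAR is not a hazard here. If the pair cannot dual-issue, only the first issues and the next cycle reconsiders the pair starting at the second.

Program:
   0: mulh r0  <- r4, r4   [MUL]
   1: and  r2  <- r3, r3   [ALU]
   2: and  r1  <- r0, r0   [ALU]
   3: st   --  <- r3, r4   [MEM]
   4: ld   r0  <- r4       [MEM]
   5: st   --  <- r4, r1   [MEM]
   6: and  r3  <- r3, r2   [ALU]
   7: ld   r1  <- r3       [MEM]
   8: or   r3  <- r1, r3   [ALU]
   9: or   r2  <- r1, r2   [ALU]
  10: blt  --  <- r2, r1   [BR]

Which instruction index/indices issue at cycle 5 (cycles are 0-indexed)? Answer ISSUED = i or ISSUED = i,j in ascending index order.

#0 head=0: mulh.MUL/and.ALU i0/i1 dual
#1 head=2: and.ALU/st.MEM i2/i3 dual
#2 head=4: ld.MEM i4 no-port MEM/MEM
#3 head=5: st.MEM/and.ALU i5/i6 dual
#4 head=7: ld.MEM i7 RAW r1
#5 head=8: or.ALU/or.ALU i8/i9 dual
#6 head=10: blt.BR i10 tail

ISSUED = 8,9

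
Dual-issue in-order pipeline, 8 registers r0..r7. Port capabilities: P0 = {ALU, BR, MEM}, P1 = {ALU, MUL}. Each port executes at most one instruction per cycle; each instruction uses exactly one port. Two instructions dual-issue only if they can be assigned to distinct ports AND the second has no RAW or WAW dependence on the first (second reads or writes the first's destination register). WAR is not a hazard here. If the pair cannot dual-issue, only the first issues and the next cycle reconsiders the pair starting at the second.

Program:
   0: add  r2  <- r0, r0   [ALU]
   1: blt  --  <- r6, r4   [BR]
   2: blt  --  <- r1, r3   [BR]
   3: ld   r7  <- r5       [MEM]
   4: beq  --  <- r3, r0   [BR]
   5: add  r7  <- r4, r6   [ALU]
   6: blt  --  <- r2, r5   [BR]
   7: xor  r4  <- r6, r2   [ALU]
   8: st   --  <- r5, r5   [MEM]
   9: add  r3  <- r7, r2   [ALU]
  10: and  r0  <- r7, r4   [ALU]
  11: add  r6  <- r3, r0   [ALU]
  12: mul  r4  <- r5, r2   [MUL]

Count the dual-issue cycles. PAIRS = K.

  cy0 -> i0&i1 (add blt) 2-wide
  cy1 -> i2 (blt) no-port BR/MEM
  cy2 -> i3 (ld) no-port MEM/BR
  cy3 -> i4&i5 (beq add) 2-wide
  cy4 -> i6&i7 (blt xor) 2-wide
  cy5 -> i8&i9 (st add) 2-wide
  cy6 -> i10 (and) RAW r0
  cy7 -> i11&i12 (add mul) 2-wide

PAIRS = 5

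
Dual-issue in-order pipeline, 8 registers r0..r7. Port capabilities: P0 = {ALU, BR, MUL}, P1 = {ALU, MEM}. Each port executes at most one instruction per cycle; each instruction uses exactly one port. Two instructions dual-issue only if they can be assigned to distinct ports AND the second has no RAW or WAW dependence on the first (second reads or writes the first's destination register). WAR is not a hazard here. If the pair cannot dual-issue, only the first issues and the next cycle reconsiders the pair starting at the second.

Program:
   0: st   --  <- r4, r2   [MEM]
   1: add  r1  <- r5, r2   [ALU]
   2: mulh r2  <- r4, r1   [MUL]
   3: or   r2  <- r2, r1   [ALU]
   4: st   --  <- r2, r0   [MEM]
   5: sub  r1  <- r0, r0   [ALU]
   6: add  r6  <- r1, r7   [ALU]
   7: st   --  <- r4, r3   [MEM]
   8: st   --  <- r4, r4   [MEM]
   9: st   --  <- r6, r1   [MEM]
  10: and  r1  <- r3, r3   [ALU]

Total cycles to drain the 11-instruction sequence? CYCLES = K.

c0: i0/i1 st+add  pair
c1: i2 mulh  RAW+WAW r2
c2: i3 or  RAW r2
c3: i4/i5 st+sub  pair
c4: i6/i7 add+st  pair
c5: i8 st  no-port MEM/MEM
c6: i9/i10 st+and  pair

CYCLES = 7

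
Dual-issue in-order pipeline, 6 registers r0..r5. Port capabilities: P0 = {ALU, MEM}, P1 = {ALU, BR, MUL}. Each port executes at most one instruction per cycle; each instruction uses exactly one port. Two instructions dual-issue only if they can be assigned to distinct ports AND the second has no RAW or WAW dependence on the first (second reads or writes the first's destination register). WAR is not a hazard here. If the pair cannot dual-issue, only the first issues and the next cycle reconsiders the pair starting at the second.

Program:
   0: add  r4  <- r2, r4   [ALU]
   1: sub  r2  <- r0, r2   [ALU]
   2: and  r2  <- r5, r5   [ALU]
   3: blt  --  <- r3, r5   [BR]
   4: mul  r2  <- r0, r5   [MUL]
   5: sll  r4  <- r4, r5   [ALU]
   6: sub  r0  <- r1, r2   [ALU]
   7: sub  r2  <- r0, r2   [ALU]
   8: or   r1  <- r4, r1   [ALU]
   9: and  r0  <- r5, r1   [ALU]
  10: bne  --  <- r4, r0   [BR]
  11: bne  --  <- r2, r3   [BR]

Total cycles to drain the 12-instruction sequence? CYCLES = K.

CYCLES = 8

t=0 i0/i1:add+sub ; dual
t=1 i2/i3:and+blt ; dual
t=2 i4/i5:mul+sll ; dual
t=3 i6:sub ; RAW r0
t=4 i7/i8:sub+or ; dual
t=5 i9:and ; RAW r0
t=6 i10:bne ; no-port BR/BR
t=7 i11:bne ; tail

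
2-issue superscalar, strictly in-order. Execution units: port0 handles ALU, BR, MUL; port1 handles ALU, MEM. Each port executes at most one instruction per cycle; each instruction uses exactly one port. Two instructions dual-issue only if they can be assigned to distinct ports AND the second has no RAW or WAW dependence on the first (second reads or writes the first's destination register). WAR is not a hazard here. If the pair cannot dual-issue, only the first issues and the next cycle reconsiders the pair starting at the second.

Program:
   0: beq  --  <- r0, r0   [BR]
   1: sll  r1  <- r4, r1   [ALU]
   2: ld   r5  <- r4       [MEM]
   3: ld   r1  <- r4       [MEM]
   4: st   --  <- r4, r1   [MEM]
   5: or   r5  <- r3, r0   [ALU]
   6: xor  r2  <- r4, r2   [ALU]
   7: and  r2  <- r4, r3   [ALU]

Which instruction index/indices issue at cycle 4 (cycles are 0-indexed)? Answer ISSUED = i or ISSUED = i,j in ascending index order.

ISSUED = 6

t=0 i0+i1:beq sll ; 2-wide
t=1 i2:ld ; no-port MEM/MEM
t=2 i3:ld ; no-port MEM/MEM
t=3 i4+i5:st or ; 2-wide
t=4 i6:xor ; WAW r2
t=5 i7:and ; tail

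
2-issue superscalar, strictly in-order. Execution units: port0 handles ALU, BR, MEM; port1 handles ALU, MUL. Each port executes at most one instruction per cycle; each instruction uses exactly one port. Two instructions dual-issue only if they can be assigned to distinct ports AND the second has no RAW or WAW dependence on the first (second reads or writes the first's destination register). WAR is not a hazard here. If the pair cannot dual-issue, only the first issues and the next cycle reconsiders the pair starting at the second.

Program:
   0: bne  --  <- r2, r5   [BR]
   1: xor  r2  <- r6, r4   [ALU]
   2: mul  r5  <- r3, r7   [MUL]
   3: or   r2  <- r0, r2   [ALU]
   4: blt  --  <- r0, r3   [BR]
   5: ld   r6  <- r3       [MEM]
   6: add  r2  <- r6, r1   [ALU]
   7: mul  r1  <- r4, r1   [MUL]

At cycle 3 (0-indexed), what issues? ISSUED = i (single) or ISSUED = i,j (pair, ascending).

[0] i0/i1  bne.BR+xor.ALU  -- dual
[1] i2/i3  mul.MUL+or.ALU  -- dual
[2] i4  blt.BR  -- no-port BR/MEM
[3] i5  ld.MEM  -- RAW r6
[4] i6/i7  add.ALU+mul.MUL  -- dual

ISSUED = 5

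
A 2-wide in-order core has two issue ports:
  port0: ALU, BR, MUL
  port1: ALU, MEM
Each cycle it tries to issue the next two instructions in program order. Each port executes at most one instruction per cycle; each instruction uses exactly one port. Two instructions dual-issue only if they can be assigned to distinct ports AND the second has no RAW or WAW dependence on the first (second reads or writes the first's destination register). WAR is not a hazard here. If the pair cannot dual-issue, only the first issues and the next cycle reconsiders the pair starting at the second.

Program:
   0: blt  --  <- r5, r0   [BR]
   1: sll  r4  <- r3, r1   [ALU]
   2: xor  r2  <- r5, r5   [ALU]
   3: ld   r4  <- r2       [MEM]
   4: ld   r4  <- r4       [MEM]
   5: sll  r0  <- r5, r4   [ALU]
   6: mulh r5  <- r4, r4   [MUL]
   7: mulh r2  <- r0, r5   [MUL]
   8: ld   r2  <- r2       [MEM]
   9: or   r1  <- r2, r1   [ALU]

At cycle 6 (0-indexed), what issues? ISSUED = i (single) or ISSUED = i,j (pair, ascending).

c0: i0&i1 blt/sll  dual
c1: i2 xor  RAW r2
c2: i3 ld  no-port MEM/MEM
c3: i4 ld  RAW r4
c4: i5&i6 sll/mulh  dual
c5: i7 mulh  RAW+WAW r2
c6: i8 ld  RAW r2
c7: i9 or  tail

ISSUED = 8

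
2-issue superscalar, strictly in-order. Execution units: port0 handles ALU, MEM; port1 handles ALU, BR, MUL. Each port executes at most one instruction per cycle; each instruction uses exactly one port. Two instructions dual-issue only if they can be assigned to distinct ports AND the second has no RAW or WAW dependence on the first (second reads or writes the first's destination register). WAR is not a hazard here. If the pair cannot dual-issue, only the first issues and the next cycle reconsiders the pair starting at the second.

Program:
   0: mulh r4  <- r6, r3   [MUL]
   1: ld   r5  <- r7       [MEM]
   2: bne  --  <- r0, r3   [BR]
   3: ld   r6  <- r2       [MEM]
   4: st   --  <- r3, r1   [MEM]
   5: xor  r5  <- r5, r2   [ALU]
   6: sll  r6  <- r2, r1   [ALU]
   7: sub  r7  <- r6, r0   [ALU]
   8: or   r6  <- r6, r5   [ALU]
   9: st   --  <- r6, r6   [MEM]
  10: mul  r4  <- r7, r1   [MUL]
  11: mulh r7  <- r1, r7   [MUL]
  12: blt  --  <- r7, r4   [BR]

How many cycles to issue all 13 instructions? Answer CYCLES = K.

CYCLES = 8

[0] i0,i1  mulh/ld  -- dual
[1] i2,i3  bne/ld  -- dual
[2] i4,i5  st/xor  -- dual
[3] i6  sll  -- RAW r6
[4] i7,i8  sub/or  -- dual
[5] i9,i10  st/mul  -- dual
[6] i11  mulh  -- no-port MUL/BR
[7] i12  blt  -- tail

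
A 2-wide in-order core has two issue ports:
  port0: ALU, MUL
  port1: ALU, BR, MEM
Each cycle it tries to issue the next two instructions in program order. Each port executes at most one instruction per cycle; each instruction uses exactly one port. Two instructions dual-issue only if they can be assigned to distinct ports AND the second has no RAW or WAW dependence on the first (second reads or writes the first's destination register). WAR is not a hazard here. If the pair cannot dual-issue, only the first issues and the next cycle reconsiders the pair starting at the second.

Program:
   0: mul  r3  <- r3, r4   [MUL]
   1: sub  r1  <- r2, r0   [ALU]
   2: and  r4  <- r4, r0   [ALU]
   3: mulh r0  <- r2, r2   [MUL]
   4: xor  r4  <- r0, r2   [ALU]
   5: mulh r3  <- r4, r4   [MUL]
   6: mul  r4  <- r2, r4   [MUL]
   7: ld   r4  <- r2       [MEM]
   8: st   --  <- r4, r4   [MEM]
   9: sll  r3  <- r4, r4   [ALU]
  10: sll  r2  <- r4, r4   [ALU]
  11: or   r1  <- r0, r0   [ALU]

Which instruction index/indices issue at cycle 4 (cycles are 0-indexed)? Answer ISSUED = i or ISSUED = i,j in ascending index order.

t=0 i0/i1:mul.MUL+sub.ALU ; dual
t=1 i2/i3:and.ALU+mulh.MUL ; dual
t=2 i4:xor.ALU ; RAW r4
t=3 i5:mulh.MUL ; no-port MUL/MUL
t=4 i6:mul.MUL ; WAW r4
t=5 i7:ld.MEM ; no-port MEM/MEM
t=6 i8/i9:st.MEM+sll.ALU ; dual
t=7 i10/i11:sll.ALU+or.ALU ; dual

ISSUED = 6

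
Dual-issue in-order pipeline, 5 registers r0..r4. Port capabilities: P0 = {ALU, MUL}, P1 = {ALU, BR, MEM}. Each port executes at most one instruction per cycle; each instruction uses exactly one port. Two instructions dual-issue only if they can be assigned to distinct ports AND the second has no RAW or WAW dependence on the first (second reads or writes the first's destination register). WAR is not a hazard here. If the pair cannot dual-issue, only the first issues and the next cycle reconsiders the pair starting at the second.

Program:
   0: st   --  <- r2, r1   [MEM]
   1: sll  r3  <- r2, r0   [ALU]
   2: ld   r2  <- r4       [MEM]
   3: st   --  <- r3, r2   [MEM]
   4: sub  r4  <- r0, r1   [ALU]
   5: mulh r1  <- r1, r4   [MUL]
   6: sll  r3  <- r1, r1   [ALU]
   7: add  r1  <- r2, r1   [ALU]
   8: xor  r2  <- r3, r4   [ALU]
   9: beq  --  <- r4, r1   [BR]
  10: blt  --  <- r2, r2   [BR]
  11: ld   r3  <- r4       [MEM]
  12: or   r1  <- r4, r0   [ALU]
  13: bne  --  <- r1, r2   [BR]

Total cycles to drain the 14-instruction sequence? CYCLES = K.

t=0 i0&i1:st sll ; pair
t=1 i2:ld ; no-port MEM/MEM
t=2 i3&i4:st sub ; pair
t=3 i5:mulh ; RAW r1
t=4 i6&i7:sll add ; pair
t=5 i8&i9:xor beq ; pair
t=6 i10:blt ; no-port BR/MEM
t=7 i11&i12:ld or ; pair
t=8 i13:bne ; tail

CYCLES = 9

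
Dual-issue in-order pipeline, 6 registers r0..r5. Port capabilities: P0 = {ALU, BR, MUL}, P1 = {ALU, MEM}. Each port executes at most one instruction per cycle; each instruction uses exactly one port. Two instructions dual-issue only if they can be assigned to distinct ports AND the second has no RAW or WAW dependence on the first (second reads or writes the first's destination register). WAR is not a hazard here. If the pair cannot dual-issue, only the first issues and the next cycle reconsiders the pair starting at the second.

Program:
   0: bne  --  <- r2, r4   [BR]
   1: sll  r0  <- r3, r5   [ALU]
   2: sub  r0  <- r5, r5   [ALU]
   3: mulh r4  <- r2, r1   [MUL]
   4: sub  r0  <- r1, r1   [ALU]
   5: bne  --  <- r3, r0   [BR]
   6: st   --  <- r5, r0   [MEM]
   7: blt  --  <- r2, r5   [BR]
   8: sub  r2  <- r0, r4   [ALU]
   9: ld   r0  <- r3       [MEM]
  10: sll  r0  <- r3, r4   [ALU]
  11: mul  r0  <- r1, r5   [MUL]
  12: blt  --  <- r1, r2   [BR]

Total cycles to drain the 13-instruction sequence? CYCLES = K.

  cy0 -> i0&i1 (bne+sll) 2-wide
  cy1 -> i2&i3 (sub+mulh) 2-wide
  cy2 -> i4 (sub) RAW r0
  cy3 -> i5&i6 (bne+st) 2-wide
  cy4 -> i7&i8 (blt+sub) 2-wide
  cy5 -> i9 (ld) WAW r0
  cy6 -> i10 (sll) WAW r0
  cy7 -> i11 (mul) no-port MUL/BR
  cy8 -> i12 (blt) tail

CYCLES = 9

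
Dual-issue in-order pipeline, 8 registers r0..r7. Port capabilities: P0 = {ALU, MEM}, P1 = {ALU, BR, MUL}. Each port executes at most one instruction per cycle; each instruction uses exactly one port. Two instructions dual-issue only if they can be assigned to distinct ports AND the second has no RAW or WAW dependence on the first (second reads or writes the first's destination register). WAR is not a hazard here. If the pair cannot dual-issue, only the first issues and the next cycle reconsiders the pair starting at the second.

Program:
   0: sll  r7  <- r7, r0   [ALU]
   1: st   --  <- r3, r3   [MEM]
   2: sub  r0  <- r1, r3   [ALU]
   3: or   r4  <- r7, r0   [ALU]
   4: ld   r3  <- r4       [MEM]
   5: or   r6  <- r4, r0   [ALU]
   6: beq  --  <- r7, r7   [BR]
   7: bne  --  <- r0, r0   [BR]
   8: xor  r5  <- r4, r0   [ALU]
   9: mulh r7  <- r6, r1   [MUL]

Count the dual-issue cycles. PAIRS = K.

c0: i0+i1 sll.ALU+st.MEM  2-wide
c1: i2 sub.ALU  RAW r0
c2: i3 or.ALU  RAW r4
c3: i4+i5 ld.MEM+or.ALU  2-wide
c4: i6 beq.BR  no-port BR/BR
c5: i7+i8 bne.BR+xor.ALU  2-wide
c6: i9 mulh.MUL  tail

PAIRS = 3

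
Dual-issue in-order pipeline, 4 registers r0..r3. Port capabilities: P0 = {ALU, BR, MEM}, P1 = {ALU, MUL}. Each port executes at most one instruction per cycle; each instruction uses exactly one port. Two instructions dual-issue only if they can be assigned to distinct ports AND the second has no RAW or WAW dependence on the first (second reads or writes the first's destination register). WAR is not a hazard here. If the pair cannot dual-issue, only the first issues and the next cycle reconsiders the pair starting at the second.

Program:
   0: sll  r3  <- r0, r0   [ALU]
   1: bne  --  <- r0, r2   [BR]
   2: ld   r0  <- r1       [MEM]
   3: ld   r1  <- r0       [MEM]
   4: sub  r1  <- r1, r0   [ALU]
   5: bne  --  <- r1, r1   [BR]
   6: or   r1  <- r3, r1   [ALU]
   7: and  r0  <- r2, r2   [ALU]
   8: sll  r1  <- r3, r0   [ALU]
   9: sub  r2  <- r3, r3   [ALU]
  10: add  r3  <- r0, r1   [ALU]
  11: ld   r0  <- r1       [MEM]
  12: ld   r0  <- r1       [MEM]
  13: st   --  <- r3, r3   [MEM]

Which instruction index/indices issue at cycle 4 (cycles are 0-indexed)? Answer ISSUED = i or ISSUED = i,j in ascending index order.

[0] i0&i1  sll.ALU/bne.BR  -- dual
[1] i2  ld.MEM  -- no-port MEM/MEM
[2] i3  ld.MEM  -- RAW+WAW r1
[3] i4  sub.ALU  -- RAW r1
[4] i5&i6  bne.BR/or.ALU  -- dual
[5] i7  and.ALU  -- RAW r0
[6] i8&i9  sll.ALU/sub.ALU  -- dual
[7] i10&i11  add.ALU/ld.MEM  -- dual
[8] i12  ld.MEM  -- no-port MEM/MEM
[9] i13  st.MEM  -- tail

ISSUED = 5,6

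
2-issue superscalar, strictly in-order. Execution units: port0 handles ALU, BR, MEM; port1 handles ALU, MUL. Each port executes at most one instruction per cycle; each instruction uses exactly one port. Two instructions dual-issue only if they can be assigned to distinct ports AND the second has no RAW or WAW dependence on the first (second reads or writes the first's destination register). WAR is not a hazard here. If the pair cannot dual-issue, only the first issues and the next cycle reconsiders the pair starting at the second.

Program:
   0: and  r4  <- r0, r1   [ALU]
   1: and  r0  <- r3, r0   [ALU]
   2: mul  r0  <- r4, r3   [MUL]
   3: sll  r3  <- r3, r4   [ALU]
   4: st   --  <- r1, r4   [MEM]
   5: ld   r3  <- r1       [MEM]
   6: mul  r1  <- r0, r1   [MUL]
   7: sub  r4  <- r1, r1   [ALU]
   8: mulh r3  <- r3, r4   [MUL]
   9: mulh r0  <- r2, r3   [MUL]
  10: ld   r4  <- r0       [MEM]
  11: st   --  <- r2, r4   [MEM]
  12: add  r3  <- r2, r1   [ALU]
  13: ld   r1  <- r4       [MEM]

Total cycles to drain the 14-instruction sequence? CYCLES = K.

CYCLES = 10

t=0 i0/i1:and;and ; 2-wide
t=1 i2/i3:mul;sll ; 2-wide
t=2 i4:st ; no-port MEM/MEM
t=3 i5/i6:ld;mul ; 2-wide
t=4 i7:sub ; RAW r4
t=5 i8:mulh ; no-port MUL/MUL
t=6 i9:mulh ; RAW r0
t=7 i10:ld ; no-port MEM/MEM
t=8 i11/i12:st;add ; 2-wide
t=9 i13:ld ; tail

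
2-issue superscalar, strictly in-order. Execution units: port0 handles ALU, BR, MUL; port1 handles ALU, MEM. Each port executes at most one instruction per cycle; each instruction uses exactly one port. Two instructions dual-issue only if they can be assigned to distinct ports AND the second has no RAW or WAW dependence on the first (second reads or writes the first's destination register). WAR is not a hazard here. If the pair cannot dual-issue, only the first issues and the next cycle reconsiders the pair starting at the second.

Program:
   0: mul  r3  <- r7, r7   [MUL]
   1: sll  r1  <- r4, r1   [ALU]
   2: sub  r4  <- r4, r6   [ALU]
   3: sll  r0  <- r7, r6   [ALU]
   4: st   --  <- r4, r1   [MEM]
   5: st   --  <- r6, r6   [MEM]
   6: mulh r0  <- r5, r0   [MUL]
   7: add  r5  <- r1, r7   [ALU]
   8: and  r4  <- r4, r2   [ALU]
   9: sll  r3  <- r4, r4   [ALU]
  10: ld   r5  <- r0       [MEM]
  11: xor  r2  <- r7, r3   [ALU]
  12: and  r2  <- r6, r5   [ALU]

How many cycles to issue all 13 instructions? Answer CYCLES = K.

t=0 i0+i1:mul.MUL+sll.ALU ; 2-wide
t=1 i2+i3:sub.ALU+sll.ALU ; 2-wide
t=2 i4:st.MEM ; no-port MEM/MEM
t=3 i5+i6:st.MEM+mulh.MUL ; 2-wide
t=4 i7+i8:add.ALU+and.ALU ; 2-wide
t=5 i9+i10:sll.ALU+ld.MEM ; 2-wide
t=6 i11:xor.ALU ; WAW r2
t=7 i12:and.ALU ; tail

CYCLES = 8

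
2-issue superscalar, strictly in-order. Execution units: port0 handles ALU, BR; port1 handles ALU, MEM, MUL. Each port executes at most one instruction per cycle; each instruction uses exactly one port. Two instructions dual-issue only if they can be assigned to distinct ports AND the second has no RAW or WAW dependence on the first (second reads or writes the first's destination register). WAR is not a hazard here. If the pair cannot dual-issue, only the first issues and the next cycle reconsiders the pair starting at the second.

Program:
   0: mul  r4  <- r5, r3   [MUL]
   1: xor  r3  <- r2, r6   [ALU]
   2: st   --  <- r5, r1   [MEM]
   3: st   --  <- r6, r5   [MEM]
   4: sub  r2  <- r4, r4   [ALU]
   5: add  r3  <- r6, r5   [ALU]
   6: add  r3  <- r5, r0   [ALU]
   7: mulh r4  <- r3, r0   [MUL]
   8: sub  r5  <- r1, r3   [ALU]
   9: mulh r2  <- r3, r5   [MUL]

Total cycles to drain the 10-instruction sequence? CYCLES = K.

CYCLES = 7

  cy0 -> i0,i1 (mul.MUL+xor.ALU) pair
  cy1 -> i2 (st.MEM) no-port MEM/MEM
  cy2 -> i3,i4 (st.MEM+sub.ALU) pair
  cy3 -> i5 (add.ALU) WAW r3
  cy4 -> i6 (add.ALU) RAW r3
  cy5 -> i7,i8 (mulh.MUL+sub.ALU) pair
  cy6 -> i9 (mulh.MUL) tail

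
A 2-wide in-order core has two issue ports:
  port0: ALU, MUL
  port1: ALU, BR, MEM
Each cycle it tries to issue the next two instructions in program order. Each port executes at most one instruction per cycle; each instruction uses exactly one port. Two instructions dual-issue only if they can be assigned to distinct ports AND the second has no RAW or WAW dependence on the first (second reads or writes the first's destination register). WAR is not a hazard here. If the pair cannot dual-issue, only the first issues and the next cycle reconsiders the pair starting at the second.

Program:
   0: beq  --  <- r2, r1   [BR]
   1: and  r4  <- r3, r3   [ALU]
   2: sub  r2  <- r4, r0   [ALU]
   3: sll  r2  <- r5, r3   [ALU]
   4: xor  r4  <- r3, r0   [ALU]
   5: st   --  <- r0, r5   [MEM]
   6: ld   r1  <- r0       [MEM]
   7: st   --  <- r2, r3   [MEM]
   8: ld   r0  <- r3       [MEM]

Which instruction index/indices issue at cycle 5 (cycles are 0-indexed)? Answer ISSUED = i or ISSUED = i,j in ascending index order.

0. beq.BR;and.ALU @i0+i1  | pair
1. sub.ALU @i2  | WAW r2
2. sll.ALU;xor.ALU @i3+i4  | pair
3. st.MEM @i5  | no-port MEM/MEM
4. ld.MEM @i6  | no-port MEM/MEM
5. st.MEM @i7  | no-port MEM/MEM
6. ld.MEM @i8  | tail

ISSUED = 7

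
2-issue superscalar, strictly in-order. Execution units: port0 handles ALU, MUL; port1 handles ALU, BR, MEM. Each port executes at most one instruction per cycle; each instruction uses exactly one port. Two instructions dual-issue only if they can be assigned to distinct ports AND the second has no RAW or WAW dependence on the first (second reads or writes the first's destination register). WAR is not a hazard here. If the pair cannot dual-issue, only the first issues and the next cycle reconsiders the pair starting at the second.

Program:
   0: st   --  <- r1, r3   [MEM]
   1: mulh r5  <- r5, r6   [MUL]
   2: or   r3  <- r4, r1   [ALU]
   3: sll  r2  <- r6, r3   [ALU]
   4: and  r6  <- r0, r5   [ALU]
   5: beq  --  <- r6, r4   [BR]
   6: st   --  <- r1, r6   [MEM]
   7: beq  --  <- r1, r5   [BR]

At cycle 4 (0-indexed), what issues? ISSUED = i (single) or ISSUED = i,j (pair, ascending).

  cy0 -> i0/i1 (st.MEM/mulh.MUL) 2-wide
  cy1 -> i2 (or.ALU) RAW r3
  cy2 -> i3/i4 (sll.ALU/and.ALU) 2-wide
  cy3 -> i5 (beq.BR) no-port BR/MEM
  cy4 -> i6 (st.MEM) no-port MEM/BR
  cy5 -> i7 (beq.BR) tail

ISSUED = 6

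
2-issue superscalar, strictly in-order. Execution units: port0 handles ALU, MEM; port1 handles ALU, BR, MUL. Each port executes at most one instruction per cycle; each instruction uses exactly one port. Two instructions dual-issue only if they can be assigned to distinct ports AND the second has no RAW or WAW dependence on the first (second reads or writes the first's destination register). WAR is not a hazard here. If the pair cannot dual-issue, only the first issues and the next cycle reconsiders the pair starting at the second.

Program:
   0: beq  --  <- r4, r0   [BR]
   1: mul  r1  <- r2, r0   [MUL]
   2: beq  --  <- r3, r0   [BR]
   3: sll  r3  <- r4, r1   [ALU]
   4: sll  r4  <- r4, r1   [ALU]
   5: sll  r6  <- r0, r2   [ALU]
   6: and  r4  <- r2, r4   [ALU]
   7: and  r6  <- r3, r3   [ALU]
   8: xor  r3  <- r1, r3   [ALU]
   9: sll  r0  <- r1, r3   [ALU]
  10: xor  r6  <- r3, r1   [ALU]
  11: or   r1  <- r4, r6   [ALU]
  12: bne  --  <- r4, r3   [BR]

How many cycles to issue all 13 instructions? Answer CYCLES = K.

c0: i0 beq  no-port BR/MUL
c1: i1 mul  no-port MUL/BR
c2: i2+i3 beq sll  dual
c3: i4+i5 sll sll  dual
c4: i6+i7 and and  dual
c5: i8 xor  RAW r3
c6: i9+i10 sll xor  dual
c7: i11+i12 or bne  dual

CYCLES = 8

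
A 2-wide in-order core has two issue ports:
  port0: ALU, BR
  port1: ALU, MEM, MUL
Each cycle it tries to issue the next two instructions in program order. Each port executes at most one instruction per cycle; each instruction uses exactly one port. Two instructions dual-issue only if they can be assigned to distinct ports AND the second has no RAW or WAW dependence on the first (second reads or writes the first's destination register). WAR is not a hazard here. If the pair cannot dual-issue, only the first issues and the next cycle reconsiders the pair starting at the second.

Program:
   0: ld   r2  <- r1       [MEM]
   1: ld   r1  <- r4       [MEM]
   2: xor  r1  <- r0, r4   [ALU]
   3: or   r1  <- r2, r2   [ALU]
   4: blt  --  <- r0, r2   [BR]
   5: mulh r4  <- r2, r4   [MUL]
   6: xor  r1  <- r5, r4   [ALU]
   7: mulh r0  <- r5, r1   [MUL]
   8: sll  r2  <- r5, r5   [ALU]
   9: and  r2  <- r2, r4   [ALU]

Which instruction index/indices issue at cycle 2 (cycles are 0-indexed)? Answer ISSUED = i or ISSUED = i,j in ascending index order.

ISSUED = 2

c0: i0 ld  no-port MEM/MEM
c1: i1 ld  WAW r1
c2: i2 xor  WAW r1
c3: i3&i4 or;blt  pair
c4: i5 mulh  RAW r4
c5: i6 xor  RAW r1
c6: i7&i8 mulh;sll  pair
c7: i9 and  tail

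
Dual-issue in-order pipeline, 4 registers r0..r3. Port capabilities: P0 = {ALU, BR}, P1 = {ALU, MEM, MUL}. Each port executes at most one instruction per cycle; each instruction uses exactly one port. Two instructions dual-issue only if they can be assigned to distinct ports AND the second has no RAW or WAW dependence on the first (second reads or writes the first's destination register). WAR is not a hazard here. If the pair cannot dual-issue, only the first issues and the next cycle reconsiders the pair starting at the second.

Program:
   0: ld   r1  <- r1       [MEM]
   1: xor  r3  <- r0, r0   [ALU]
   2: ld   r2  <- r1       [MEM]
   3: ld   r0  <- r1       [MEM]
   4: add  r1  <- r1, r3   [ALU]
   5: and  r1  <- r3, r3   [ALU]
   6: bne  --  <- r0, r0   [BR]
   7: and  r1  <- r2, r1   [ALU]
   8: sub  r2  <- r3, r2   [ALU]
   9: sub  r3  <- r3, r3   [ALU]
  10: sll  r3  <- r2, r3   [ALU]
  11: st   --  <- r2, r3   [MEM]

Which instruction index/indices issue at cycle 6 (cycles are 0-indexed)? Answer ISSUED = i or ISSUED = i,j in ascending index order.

ISSUED = 10

  cy0 -> i0,i1 (ld/xor) pair
  cy1 -> i2 (ld) no-port MEM/MEM
  cy2 -> i3,i4 (ld/add) pair
  cy3 -> i5,i6 (and/bne) pair
  cy4 -> i7,i8 (and/sub) pair
  cy5 -> i9 (sub) RAW+WAW r3
  cy6 -> i10 (sll) RAW r3
  cy7 -> i11 (st) tail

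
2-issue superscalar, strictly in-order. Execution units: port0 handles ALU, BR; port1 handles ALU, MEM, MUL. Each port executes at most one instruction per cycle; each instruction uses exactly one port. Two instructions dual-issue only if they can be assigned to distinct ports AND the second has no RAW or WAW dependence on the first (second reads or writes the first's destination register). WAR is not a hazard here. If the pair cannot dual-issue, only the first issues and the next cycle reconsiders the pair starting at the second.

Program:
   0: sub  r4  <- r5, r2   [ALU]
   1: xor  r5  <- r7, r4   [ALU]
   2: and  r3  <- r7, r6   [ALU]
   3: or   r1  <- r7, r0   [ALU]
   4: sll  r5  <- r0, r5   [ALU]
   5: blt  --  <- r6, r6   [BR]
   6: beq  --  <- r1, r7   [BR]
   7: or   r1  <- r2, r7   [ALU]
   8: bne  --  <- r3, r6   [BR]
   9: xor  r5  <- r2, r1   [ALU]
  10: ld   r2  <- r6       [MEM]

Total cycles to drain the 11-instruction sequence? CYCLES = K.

CYCLES = 7

t=0 i0:sub.ALU ; RAW r4
t=1 i1/i2:xor.ALU+and.ALU ; 2-wide
t=2 i3/i4:or.ALU+sll.ALU ; 2-wide
t=3 i5:blt.BR ; no-port BR/BR
t=4 i6/i7:beq.BR+or.ALU ; 2-wide
t=5 i8/i9:bne.BR+xor.ALU ; 2-wide
t=6 i10:ld.MEM ; tail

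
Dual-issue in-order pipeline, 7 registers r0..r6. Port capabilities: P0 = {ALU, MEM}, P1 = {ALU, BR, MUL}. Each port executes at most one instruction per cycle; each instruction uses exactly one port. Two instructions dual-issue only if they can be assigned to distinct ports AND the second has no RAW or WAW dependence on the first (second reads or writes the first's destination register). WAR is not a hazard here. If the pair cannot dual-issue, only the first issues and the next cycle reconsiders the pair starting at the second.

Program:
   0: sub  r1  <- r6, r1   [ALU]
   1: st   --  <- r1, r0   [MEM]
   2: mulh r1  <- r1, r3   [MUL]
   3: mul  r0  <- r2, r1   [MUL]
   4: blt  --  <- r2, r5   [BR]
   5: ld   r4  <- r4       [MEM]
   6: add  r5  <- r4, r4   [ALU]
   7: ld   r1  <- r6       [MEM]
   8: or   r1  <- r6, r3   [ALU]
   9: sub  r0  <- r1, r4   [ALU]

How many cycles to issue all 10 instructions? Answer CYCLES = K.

CYCLES = 7

c0: i0 sub.ALU  RAW r1
c1: i1/i2 st.MEM+mulh.MUL  pair
c2: i3 mul.MUL  no-port MUL/BR
c3: i4/i5 blt.BR+ld.MEM  pair
c4: i6/i7 add.ALU+ld.MEM  pair
c5: i8 or.ALU  RAW r1
c6: i9 sub.ALU  tail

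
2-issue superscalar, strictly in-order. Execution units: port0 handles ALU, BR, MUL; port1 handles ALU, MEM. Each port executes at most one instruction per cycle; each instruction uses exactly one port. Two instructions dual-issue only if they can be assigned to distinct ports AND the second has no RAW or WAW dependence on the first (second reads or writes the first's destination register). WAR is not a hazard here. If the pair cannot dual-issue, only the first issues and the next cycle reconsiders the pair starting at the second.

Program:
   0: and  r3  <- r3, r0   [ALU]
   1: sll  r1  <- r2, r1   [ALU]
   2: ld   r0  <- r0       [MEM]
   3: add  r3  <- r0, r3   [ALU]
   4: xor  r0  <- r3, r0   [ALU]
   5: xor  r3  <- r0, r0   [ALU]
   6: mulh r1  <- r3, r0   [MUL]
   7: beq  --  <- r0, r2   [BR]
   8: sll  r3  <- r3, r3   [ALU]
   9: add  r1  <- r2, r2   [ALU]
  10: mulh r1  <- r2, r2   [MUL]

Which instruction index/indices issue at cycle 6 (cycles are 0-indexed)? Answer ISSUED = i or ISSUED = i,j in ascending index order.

c0: i0,i1 and/sll  2-wide
c1: i2 ld  RAW r0
c2: i3 add  RAW r3
c3: i4 xor  RAW r0
c4: i5 xor  RAW r3
c5: i6 mulh  no-port MUL/BR
c6: i7,i8 beq/sll  2-wide
c7: i9 add  WAW r1
c8: i10 mulh  tail

ISSUED = 7,8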